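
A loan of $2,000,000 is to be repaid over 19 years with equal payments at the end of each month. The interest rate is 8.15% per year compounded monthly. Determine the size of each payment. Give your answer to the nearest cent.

$17,274.61

Level ordinary annuity; solve PV = PMT × [(1 − (1+r)^−n)/r] for PMT.
Periodic rate r = 0.0815/12 per month; n is counted in months.
With n = 228: PMT = 2,000,000 / ([(1 − (1+r)^−n)/r]) = $17,274.61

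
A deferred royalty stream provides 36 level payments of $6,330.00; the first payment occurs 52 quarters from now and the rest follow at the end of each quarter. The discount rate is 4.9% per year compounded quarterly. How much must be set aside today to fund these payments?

Ordinary annuity of 36 payments, first payment at period 52.
Periodic rate r = 0.049/4 per quarter; n is counted in quarters.
The ordinary-annuity PV formula values the stream one period before the first payment (period 51); discount that back 51 periods:
PV₀ = 6,330 × [1 − (1+r)^−36] / r × (1+r)^−51 = $98,553.83

$98,553.83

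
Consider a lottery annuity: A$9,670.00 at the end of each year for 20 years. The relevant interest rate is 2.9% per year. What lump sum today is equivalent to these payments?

A$145,204.35

This is an ordinary annuity: 20 payments of A$9,670.00 at the end of each year.
Periodic rate r = 0.029 per year.
PV = PMT × [(1 − (1+r)^−n)/r] = 9,670 × [1 − (1+r)^−20] / r = A$145,204.35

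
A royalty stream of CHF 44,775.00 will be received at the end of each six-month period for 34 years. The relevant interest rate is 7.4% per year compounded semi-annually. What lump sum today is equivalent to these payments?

This is an ordinary annuity: 68 payments of CHF 44,775.00 at the end of each six-month period.
Periodic rate r = 0.074/2 per half-year; n is counted in half-years.
PV = PMT × [(1 − (1+r)^−n)/r] = 44,775 × [1 − (1+r)^−68] / r = CHF 1,107,834.48

CHF 1,107,834.48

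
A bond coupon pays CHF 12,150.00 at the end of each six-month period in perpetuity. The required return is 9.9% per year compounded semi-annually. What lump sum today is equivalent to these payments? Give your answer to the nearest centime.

CHF 245,454.55

Periodic rate r = 0.099/2 per half-year.
Level perpetuity: PV = PMT / r = 12,150 / (0.099/2) = CHF 245,454.55.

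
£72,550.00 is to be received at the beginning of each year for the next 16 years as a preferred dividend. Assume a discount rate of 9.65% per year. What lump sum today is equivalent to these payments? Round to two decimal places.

£635,572.79

This is an annuity due: 16 payments of £72,550.00 at the beginning of each year.
Periodic rate r = 0.0965 per year.
PV = PMT × [(1 − (1+r)^−n)/r] × (1+r) = 72,550 × [1 − (1+r)^−16] / r × (1+r) = £635,572.79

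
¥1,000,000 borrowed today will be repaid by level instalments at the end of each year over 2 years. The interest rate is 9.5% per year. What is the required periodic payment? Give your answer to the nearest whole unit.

¥572,327

Level ordinary annuity; solve PV = PMT × [(1 − (1+r)^−n)/r] for PMT.
Periodic rate r = 0.095 per year.
With n = 2: PMT = 1,000,000 / ([(1 − (1+r)^−n)/r]) = ¥572,327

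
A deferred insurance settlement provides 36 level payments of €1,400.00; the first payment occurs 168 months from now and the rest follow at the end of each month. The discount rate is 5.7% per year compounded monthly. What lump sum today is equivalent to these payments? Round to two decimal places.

Ordinary annuity of 36 payments, first payment at period 168.
Periodic rate r = 0.057/12 per month; n is counted in months.
The ordinary-annuity PV formula values the stream one period before the first payment (period 167); discount that back 167 periods:
PV₀ = 1,400 × [1 − (1+r)^−36] / r × (1+r)^−167 = €20,950.52

€20,950.52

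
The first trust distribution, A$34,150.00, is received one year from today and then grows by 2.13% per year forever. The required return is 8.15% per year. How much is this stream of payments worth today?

A$567,275.75

Periodic rate r = 0.0815 per year.
Growing perpetuity (Gordon): PV = PMT₁ / (r − g) = 34,150 / (r − 0.0213) = A$567,275.75.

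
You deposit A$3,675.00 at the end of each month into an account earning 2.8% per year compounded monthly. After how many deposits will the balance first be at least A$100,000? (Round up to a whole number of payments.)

27 payments

Periodic rate r = 0.028/12 per month; n is counted in months.
Ordinary annuity FV: 100,000 = 3,675 × [((1+r)^n − 1)/r].
(1+r)^n = 1 + 100,000 × r / 3,675, so n = ln(1 + 100,000·r/3,675) / ln(1+r) = 26.41.
Round up to a whole number of payments: n = 27.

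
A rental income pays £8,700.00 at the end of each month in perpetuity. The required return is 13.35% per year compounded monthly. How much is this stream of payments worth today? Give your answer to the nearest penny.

£782,022.47

Periodic rate r = 0.1335/12 per month.
Level perpetuity: PV = PMT / r = 8,700 / (0.1335/12) = £782,022.47.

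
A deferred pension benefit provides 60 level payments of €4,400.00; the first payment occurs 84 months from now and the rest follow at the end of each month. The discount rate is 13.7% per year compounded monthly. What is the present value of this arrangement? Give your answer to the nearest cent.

€74,198.88

Ordinary annuity of 60 payments, first payment at period 84.
Periodic rate r = 0.137/12 per month; n is counted in months.
The ordinary-annuity PV formula values the stream one period before the first payment (period 83); discount that back 83 periods:
PV₀ = 4,400 × [1 − (1+r)^−60] / r × (1+r)^−83 = €74,198.88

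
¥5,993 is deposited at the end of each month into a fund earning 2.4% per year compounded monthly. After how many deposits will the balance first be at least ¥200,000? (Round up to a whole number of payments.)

Periodic rate r = 0.024/12 per month; n is counted in months.
Ordinary annuity FV: 200,000 = 5,993 × [((1+r)^n − 1)/r].
(1+r)^n = 1 + 200,000 × r / 5,993, so n = ln(1 + 200,000·r/5,993) / ln(1+r) = 32.34.
Round up to a whole number of payments: n = 33.

33 payments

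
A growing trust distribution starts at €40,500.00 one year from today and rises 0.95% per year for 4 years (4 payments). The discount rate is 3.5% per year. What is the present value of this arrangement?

Periodic rate r = 0.035 per year.
Growing ordinary annuity: PV = PMT₁ × [1 − ((1+g)/(1+r))^n] / (r − g) = 40,500 × [1 − ((1+0.0095)/(1+r))^4] / (r − 0.0095) = €150,831.67.

€150,831.67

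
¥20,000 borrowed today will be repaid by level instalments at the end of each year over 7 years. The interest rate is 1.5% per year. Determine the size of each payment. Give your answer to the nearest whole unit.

Level ordinary annuity; solve PV = PMT × [(1 − (1+r)^−n)/r] for PMT.
Periodic rate r = 0.015 per year.
With n = 7: PMT = 20,000 / ([(1 − (1+r)^−n)/r]) = ¥3,031

¥3,031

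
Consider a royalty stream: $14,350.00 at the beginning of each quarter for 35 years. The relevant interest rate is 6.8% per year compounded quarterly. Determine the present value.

$777,410.65

This is an annuity due: 140 payments of $14,350.00 at the beginning of each quarter.
Periodic rate r = 0.068/4 per quarter; n is counted in quarters.
PV = PMT × [(1 − (1+r)^−n)/r] × (1+r) = 14,350 × [1 − (1+r)^−140] / r × (1+r) = $777,410.65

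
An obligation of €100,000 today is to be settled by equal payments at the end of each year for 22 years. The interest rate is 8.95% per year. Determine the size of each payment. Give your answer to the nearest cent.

Level ordinary annuity; solve PV = PMT × [(1 − (1+r)^−n)/r] for PMT.
Periodic rate r = 0.0895 per year.
With n = 22: PMT = 100,000 / ([(1 − (1+r)^−n)/r]) = €10,550.58

€10,550.58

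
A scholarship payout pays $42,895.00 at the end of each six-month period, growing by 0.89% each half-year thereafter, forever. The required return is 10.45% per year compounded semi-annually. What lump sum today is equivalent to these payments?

$989,504.04

Periodic rate r = 0.1045/2 per half-year.
Growing perpetuity (Gordon): PV = PMT₁ / (r − g) = 42,895 / (r − 0.0089) = $989,504.04.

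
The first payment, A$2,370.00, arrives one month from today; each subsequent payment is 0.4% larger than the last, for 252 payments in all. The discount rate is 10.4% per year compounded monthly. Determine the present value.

Periodic rate r = 0.104/12 per month; n is counted in months.
Growing ordinary annuity: PV = PMT₁ × [1 − ((1+g)/(1+r))^n] / (r − g) = 2,370 × [1 − ((1+0.004)/(1+r))^252] / (r − 0.004) = A$350,014.40.

A$350,014.40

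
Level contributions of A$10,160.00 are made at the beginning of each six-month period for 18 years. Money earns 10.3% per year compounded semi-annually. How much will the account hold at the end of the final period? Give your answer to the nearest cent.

This is an annuity due: 36 deposits of A$10,160.00 at the beginning of each six-month period.
Periodic rate r = 0.103/2 per half-year; n is counted in half-years.
FV = PMT × [((1+r)^n − 1)/r] × (1+r) = 10,160 × [(1+r)^36 − 1] / r × (1+r) = A$1,057,381.37

A$1,057,381.37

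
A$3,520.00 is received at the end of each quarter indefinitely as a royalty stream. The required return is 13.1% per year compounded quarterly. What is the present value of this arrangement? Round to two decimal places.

Periodic rate r = 0.131/4 per quarter.
Level perpetuity: PV = PMT / r = 3,520 / (0.131/4) = A$107,480.92.

A$107,480.92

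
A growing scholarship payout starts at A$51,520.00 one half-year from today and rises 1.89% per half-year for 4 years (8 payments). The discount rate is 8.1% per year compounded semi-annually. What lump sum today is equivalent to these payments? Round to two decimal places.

A$368,500.85

Periodic rate r = 0.081/2 per half-year; n is counted in half-years.
Growing ordinary annuity: PV = PMT₁ × [1 − ((1+g)/(1+r))^n] / (r − g) = 51,520 × [1 − ((1+0.0189)/(1+r))^8] / (r − 0.0189) = A$368,500.85.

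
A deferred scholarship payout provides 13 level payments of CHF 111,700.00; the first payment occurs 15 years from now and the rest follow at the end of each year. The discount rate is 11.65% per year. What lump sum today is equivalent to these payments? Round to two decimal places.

Ordinary annuity of 13 payments, first payment at period 15.
Periodic rate r = 0.1165 per year.
The ordinary-annuity PV formula values the stream one period before the first payment (period 14); discount that back 14 periods:
PV₀ = 111,700 × [1 − (1+r)^−13] / r × (1+r)^−14 = CHF 156,050.75

CHF 156,050.75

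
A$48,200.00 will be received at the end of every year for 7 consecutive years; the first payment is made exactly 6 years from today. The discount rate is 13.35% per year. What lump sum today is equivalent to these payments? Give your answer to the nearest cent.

A$112,694.40

Ordinary annuity of 7 payments, first payment at period 6.
Periodic rate r = 0.1335 per year.
The ordinary-annuity PV formula values the stream one period before the first payment (period 5); discount that back 5 periods:
PV₀ = 48,200 × [1 − (1+r)^−7] / r × (1+r)^−5 = A$112,694.40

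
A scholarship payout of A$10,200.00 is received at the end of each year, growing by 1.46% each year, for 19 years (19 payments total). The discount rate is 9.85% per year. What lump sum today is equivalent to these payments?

A$94,705.05

Periodic rate r = 0.0985 per year.
Growing ordinary annuity: PV = PMT₁ × [1 − ((1+g)/(1+r))^n] / (r − g) = 10,200 × [1 − ((1+0.0146)/(1+r))^19] / (r − 0.0146) = A$94,705.05.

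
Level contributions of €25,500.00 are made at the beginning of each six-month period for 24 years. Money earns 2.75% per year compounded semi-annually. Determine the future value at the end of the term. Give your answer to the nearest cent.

€1,741,133.40

This is an annuity due: 48 deposits of €25,500.00 at the beginning of each six-month period.
Periodic rate r = 0.0275/2 per half-year; n is counted in half-years.
FV = PMT × [((1+r)^n − 1)/r] × (1+r) = 25,500 × [(1+r)^48 − 1] / r × (1+r) = €1,741,133.40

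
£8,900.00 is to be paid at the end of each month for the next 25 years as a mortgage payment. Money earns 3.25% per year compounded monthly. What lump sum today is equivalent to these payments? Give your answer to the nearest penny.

This is an ordinary annuity: 300 payments of £8,900.00 at the end of each month.
Periodic rate r = 0.0325/12 per month; n is counted in months.
PV = PMT × [(1 − (1+r)^−n)/r] = 8,900 × [1 − (1+r)^−300] / r = £1,826,329.50

£1,826,329.50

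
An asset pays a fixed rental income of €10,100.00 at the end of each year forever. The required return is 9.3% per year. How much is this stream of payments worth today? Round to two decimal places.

€108,602.15

Periodic rate r = 0.093 per year.
Level perpetuity: PV = PMT / r = 10,100 / (0.093) = €108,602.15.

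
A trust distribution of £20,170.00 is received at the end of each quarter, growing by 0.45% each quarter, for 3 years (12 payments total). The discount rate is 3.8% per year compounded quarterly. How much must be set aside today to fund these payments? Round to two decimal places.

£233,337.49

Periodic rate r = 0.038/4 per quarter; n is counted in quarters.
Growing ordinary annuity: PV = PMT₁ × [1 − ((1+g)/(1+r))^n] / (r − g) = 20,170 × [1 − ((1+0.0045)/(1+r))^12] / (r − 0.0045) = £233,337.49.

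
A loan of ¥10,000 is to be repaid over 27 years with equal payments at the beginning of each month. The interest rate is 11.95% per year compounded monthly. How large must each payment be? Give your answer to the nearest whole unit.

Level annuity due; solve PV = PMT × [(1 − (1+r)^−n)/r] × (1+r) for PMT.
Periodic rate r = 0.1195/12 per month; n is counted in months.
With n = 324: PMT = 10,000 / ([(1 − (1+r)^−n)/r] × (1+r)) = ¥103

¥103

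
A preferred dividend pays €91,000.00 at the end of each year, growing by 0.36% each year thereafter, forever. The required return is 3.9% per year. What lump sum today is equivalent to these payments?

Periodic rate r = 0.039 per year.
Growing perpetuity (Gordon): PV = PMT₁ / (r − g) = 91,000 / (r − 0.0036) = €2,570,621.47.

€2,570,621.47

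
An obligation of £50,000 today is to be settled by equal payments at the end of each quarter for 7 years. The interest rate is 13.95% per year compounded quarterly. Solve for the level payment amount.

£2,825.93

Level ordinary annuity; solve PV = PMT × [(1 − (1+r)^−n)/r] for PMT.
Periodic rate r = 0.1395/4 per quarter; n is counted in quarters.
With n = 28: PMT = 50,000 / ([(1 − (1+r)^−n)/r]) = £2,825.93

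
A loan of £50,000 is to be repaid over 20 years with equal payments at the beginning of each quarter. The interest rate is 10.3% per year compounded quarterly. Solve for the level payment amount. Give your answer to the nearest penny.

£1,444.10

Level annuity due; solve PV = PMT × [(1 − (1+r)^−n)/r] × (1+r) for PMT.
Periodic rate r = 0.103/4 per quarter; n is counted in quarters.
With n = 80: PMT = 50,000 / ([(1 − (1+r)^−n)/r] × (1+r)) = £1,444.10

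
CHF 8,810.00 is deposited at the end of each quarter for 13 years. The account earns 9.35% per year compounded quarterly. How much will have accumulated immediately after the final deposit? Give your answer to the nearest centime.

This is an ordinary annuity: 52 deposits of CHF 8,810.00 at the end of each quarter.
Periodic rate r = 0.0935/4 per quarter; n is counted in quarters.
FV = PMT × [((1+r)^n − 1)/r] = 8,810 × [(1+r)^52 − 1] / r = CHF 876,341.08

CHF 876,341.08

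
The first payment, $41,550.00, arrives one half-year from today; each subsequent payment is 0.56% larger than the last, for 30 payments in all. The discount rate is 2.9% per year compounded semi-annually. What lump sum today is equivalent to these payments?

Periodic rate r = 0.029/2 per half-year; n is counted in half-years.
Growing ordinary annuity: PV = PMT₁ × [1 − ((1+g)/(1+r))^n] / (r − g) = 41,550 × [1 − ((1+0.0056)/(1+r))^30] / (r − 0.0056) = $1,084,461.59.

$1,084,461.59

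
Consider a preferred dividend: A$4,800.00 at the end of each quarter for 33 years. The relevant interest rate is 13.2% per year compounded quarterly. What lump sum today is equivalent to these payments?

This is an ordinary annuity: 132 payments of A$4,800.00 at the end of each quarter.
Periodic rate r = 0.132/4 per quarter; n is counted in quarters.
PV = PMT × [(1 − (1+r)^−n)/r] = 4,800 × [1 − (1+r)^−132] / r = A$143,452.45

A$143,452.45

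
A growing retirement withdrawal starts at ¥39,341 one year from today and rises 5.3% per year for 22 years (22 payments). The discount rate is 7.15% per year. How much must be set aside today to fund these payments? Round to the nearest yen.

Periodic rate r = 0.0715 per year.
Growing ordinary annuity: PV = PMT₁ × [1 − ((1+g)/(1+r))^n] / (r − g) = 39,341 × [1 − ((1+0.053)/(1+r))^22] / (r − 0.053) = ¥676,868.

¥676,868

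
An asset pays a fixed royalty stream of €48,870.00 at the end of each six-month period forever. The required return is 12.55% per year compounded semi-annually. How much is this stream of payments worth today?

€778,804.78

Periodic rate r = 0.1255/2 per half-year.
Level perpetuity: PV = PMT / r = 48,870 / (0.1255/2) = €778,804.78.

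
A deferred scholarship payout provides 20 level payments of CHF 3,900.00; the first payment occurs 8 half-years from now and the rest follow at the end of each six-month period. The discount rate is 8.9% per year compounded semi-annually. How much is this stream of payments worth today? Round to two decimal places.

CHF 37,566.22

Ordinary annuity of 20 payments, first payment at period 8.
Periodic rate r = 0.089/2 per half-year; n is counted in half-years.
The ordinary-annuity PV formula values the stream one period before the first payment (period 7); discount that back 7 periods:
PV₀ = 3,900 × [1 − (1+r)^−20] / r × (1+r)^−7 = CHF 37,566.22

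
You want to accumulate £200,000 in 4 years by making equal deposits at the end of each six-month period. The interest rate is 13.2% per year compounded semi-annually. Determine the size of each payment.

Level ordinary annuity; solve FV = PMT × [((1+r)^n − 1)/r] for PMT.
Periodic rate r = 0.132/2 per half-year; n is counted in half-years.
With n = 8: PMT = 200,000 / ([((1+r)^n − 1)/r]) = £19,776.21

£19,776.21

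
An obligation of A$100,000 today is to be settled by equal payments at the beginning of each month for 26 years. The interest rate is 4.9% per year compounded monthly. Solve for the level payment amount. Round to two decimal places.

Level annuity due; solve PV = PMT × [(1 − (1+r)^−n)/r] × (1+r) for PMT.
Periodic rate r = 0.049/12 per month; n is counted in months.
With n = 312: PMT = 100,000 / ([(1 − (1+r)^−n)/r] × (1+r)) = A$565.17

A$565.17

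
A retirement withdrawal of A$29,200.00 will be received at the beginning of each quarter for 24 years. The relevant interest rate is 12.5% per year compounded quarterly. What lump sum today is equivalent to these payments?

A$913,370.77

This is an annuity due: 96 payments of A$29,200.00 at the beginning of each quarter.
Periodic rate r = 0.125/4 per quarter; n is counted in quarters.
PV = PMT × [(1 − (1+r)^−n)/r] × (1+r) = 29,200 × [1 − (1+r)^−96] / r × (1+r) = A$913,370.77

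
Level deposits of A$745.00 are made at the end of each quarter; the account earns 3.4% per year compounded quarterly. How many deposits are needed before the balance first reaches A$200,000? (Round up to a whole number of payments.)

Periodic rate r = 0.034/4 per quarter; n is counted in quarters.
Ordinary annuity FV: 200,000 = 745 × [((1+r)^n − 1)/r].
(1+r)^n = 1 + 200,000 × r / 745, so n = ln(1 + 200,000·r/745) / ln(1+r) = 140.41.
Round up to a whole number of payments: n = 141.

141 payments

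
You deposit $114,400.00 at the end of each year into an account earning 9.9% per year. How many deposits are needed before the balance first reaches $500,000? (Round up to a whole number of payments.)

Periodic rate r = 0.099 per year.
Ordinary annuity FV: 500,000 = 114,400 × [((1+r)^n − 1)/r].
(1+r)^n = 1 + 500,000 × r / 114,400, so n = ln(1 + 500,000·r/114,400) / ln(1+r) = 3.81.
Round up to a whole number of payments: n = 4.

4 payments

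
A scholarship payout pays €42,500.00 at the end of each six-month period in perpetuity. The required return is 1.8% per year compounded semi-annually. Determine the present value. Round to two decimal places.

€4,722,222.22

Periodic rate r = 0.018/2 per half-year.
Level perpetuity: PV = PMT / r = 42,500 / (0.018/2) = €4,722,222.22.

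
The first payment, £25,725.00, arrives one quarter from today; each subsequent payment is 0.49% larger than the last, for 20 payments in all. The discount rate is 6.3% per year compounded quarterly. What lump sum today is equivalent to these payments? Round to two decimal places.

£458,271.74

Periodic rate r = 0.063/4 per quarter; n is counted in quarters.
Growing ordinary annuity: PV = PMT₁ × [1 − ((1+g)/(1+r))^n] / (r − g) = 25,725 × [1 − ((1+0.0049)/(1+r))^20] / (r − 0.0049) = £458,271.74.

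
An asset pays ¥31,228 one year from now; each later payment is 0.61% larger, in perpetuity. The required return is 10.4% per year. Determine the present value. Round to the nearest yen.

¥318,979

Periodic rate r = 0.104 per year.
Growing perpetuity (Gordon): PV = PMT₁ / (r − g) = 31,228 / (r − 0.0061) = ¥318,979.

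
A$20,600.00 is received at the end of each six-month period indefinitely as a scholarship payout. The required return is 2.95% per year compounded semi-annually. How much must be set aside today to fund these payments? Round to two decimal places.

Periodic rate r = 0.0295/2 per half-year.
Level perpetuity: PV = PMT / r = 20,600 / (0.0295/2) = A$1,396,610.17.

A$1,396,610.17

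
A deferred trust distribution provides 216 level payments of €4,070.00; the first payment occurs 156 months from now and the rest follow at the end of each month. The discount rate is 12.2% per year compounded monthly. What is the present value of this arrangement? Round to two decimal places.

Ordinary annuity of 216 payments, first payment at period 156.
Periodic rate r = 0.122/12 per month; n is counted in months.
The ordinary-annuity PV formula values the stream one period before the first payment (period 155); discount that back 155 periods:
PV₀ = 4,070 × [1 − (1+r)^−216] / r × (1+r)^−155 = €74,074.72

€74,074.72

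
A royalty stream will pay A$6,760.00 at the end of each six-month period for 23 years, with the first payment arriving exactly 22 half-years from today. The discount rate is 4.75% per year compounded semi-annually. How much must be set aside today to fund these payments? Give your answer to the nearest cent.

A$114,804.84

Ordinary annuity of 46 payments, first payment at period 22.
Periodic rate r = 0.0475/2 per half-year; n is counted in half-years.
The ordinary-annuity PV formula values the stream one period before the first payment (period 21); discount that back 21 periods:
PV₀ = 6,760 × [1 − (1+r)^−46] / r × (1+r)^−21 = A$114,804.84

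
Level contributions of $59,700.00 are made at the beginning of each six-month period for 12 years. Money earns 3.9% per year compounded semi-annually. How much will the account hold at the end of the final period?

This is an annuity due: 24 deposits of $59,700.00 at the beginning of each six-month period.
Periodic rate r = 0.039/2 per half-year; n is counted in half-years.
FV = PMT × [((1+r)^n − 1)/r] × (1+r) = 59,700 × [(1+r)^24 − 1] / r × (1+r) = $1,840,346.96

$1,840,346.96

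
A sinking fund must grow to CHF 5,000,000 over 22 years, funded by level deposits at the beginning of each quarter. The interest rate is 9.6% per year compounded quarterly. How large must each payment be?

CHF 16,596.13

Level annuity due; solve FV = PMT × [((1+r)^n − 1)/r] × (1+r) for PMT.
Periodic rate r = 0.096/4 per quarter; n is counted in quarters.
With n = 88: PMT = 5,000,000 / ([((1+r)^n − 1)/r] × (1+r)) = CHF 16,596.13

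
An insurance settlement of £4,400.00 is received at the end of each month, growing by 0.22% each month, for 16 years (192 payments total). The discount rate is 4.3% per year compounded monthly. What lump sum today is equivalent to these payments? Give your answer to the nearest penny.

£740,048.81

Periodic rate r = 0.043/12 per month; n is counted in months.
Growing ordinary annuity: PV = PMT₁ × [1 − ((1+g)/(1+r))^n] / (r − g) = 4,400 × [1 − ((1+0.0022)/(1+r))^192] / (r − 0.0022) = £740,048.81.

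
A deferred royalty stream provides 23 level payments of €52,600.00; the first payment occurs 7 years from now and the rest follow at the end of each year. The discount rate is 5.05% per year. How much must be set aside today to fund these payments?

€525,449.74

Ordinary annuity of 23 payments, first payment at period 7.
Periodic rate r = 0.0505 per year.
The ordinary-annuity PV formula values the stream one period before the first payment (period 6); discount that back 6 periods:
PV₀ = 52,600 × [1 − (1+r)^−23] / r × (1+r)^−6 = €525,449.74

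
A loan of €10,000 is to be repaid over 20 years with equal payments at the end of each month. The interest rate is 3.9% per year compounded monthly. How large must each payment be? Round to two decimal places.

€60.07

Level ordinary annuity; solve PV = PMT × [(1 − (1+r)^−n)/r] for PMT.
Periodic rate r = 0.039/12 per month; n is counted in months.
With n = 240: PMT = 10,000 / ([(1 − (1+r)^−n)/r]) = €60.07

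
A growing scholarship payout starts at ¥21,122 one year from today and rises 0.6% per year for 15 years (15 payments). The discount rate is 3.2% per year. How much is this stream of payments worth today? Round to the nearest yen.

¥258,351

Periodic rate r = 0.032 per year.
Growing ordinary annuity: PV = PMT₁ × [1 − ((1+g)/(1+r))^n] / (r − g) = 21,122 × [1 − ((1+0.006)/(1+r))^15] / (r − 0.006) = ¥258,351.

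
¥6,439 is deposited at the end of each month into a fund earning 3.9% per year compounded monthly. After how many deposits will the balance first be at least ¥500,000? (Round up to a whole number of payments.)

70 payments

Periodic rate r = 0.039/12 per month; n is counted in months.
Ordinary annuity FV: 500,000 = 6,439 × [((1+r)^n − 1)/r].
(1+r)^n = 1 + 500,000 × r / 6,439, so n = ln(1 + 500,000·r/6,439) / ln(1+r) = 69.35.
Round up to a whole number of payments: n = 70.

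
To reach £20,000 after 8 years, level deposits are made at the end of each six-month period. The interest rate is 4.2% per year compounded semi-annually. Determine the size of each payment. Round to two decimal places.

£1,064.70

Level ordinary annuity; solve FV = PMT × [((1+r)^n − 1)/r] for PMT.
Periodic rate r = 0.042/2 per half-year; n is counted in half-years.
With n = 16: PMT = 20,000 / ([((1+r)^n − 1)/r]) = £1,064.70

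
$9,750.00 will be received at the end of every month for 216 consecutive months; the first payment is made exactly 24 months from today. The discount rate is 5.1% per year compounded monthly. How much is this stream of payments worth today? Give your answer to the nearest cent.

Ordinary annuity of 216 payments, first payment at period 24.
Periodic rate r = 0.051/12 per month; n is counted in months.
The ordinary-annuity PV formula values the stream one period before the first payment (period 23); discount that back 23 periods:
PV₀ = 9,750 × [1 − (1+r)^−216] / r × (1+r)^−23 = $1,248,349.73

$1,248,349.73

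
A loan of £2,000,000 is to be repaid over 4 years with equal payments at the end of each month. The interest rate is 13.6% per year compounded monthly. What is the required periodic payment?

Level ordinary annuity; solve PV = PMT × [(1 − (1+r)^−n)/r] for PMT.
Periodic rate r = 0.136/12 per month; n is counted in months.
With n = 48: PMT = 2,000,000 / ([(1 − (1+r)^−n)/r]) = £54,252.50

£54,252.50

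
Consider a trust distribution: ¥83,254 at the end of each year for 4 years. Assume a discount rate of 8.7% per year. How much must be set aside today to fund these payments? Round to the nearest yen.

¥271,505

This is an ordinary annuity: 4 payments of ¥83,254 at the end of each year.
Periodic rate r = 0.087 per year.
PV = PMT × [(1 − (1+r)^−n)/r] = 83,254 × [1 − (1+r)^−4] / r = ¥271,505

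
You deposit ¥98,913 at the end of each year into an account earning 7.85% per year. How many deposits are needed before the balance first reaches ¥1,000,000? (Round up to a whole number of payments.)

8 payments

Periodic rate r = 0.0785 per year.
Ordinary annuity FV: 1,000,000 = 98,913 × [((1+r)^n − 1)/r].
(1+r)^n = 1 + 1,000,000 × r / 98,913, so n = ln(1 + 1,000,000·r/98,913) / ln(1+r) = 7.73.
Round up to a whole number of payments: n = 8.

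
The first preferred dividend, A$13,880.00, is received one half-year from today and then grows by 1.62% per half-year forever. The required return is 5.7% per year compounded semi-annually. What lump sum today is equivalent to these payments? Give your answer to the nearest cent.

Periodic rate r = 0.057/2 per half-year.
Growing perpetuity (Gordon): PV = PMT₁ / (r − g) = 13,880 / (r − 0.0162) = A$1,128,455.28.

A$1,128,455.28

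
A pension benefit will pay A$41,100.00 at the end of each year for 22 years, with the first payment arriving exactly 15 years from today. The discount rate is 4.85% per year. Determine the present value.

A$282,617.54

Ordinary annuity of 22 payments, first payment at period 15.
Periodic rate r = 0.0485 per year.
The ordinary-annuity PV formula values the stream one period before the first payment (period 14); discount that back 14 periods:
PV₀ = 41,100 × [1 − (1+r)^−22] / r × (1+r)^−14 = A$282,617.54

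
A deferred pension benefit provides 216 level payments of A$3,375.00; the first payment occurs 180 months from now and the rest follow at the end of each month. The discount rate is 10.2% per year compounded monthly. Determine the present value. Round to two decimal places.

A$73,246.62

Ordinary annuity of 216 payments, first payment at period 180.
Periodic rate r = 0.102/12 per month; n is counted in months.
The ordinary-annuity PV formula values the stream one period before the first payment (period 179); discount that back 179 periods:
PV₀ = 3,375 × [1 − (1+r)^−216] / r × (1+r)^−179 = A$73,246.62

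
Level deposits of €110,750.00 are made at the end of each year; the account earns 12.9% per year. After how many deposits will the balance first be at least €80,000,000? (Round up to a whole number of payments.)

Periodic rate r = 0.129 per year.
Ordinary annuity FV: 80,000,000 = 110,750 × [((1+r)^n − 1)/r].
(1+r)^n = 1 + 80,000,000 × r / 110,750, so n = ln(1 + 80,000,000·r/110,750) / ln(1+r) = 37.46.
Round up to a whole number of payments: n = 38.

38 payments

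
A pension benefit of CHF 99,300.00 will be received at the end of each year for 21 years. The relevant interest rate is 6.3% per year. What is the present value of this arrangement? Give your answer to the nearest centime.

CHF 1,139,262.21

This is an ordinary annuity: 21 payments of CHF 99,300.00 at the end of each year.
Periodic rate r = 0.063 per year.
PV = PMT × [(1 − (1+r)^−n)/r] = 99,300 × [1 − (1+r)^−21] / r = CHF 1,139,262.21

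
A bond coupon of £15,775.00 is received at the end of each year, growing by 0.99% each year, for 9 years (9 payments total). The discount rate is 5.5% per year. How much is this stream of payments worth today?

£113,716.29

Periodic rate r = 0.055 per year.
Growing ordinary annuity: PV = PMT₁ × [1 − ((1+g)/(1+r))^n] / (r − g) = 15,775 × [1 − ((1+0.0099)/(1+r))^9] / (r − 0.0099) = £113,716.29.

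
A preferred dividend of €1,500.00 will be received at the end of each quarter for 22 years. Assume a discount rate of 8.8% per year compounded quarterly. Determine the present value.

This is an ordinary annuity: 88 payments of €1,500.00 at the end of each quarter.
Periodic rate r = 0.088/4 per quarter; n is counted in quarters.
PV = PMT × [(1 − (1+r)^−n)/r] = 1,500 × [1 − (1+r)^−88] / r = €58,135.90

€58,135.90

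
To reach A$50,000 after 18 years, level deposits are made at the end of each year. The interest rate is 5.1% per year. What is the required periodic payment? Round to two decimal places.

A$1,760.79

Level ordinary annuity; solve FV = PMT × [((1+r)^n − 1)/r] for PMT.
Periodic rate r = 0.051 per year.
With n = 18: PMT = 50,000 / ([((1+r)^n − 1)/r]) = A$1,760.79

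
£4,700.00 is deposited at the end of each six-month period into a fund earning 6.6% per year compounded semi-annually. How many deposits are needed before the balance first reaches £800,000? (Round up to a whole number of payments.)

59 payments

Periodic rate r = 0.066/2 per half-year; n is counted in half-years.
Ordinary annuity FV: 800,000 = 4,700 × [((1+r)^n − 1)/r].
(1+r)^n = 1 + 800,000 × r / 4,700, so n = ln(1 + 800,000·r/4,700) / ln(1+r) = 58.20.
Round up to a whole number of payments: n = 59.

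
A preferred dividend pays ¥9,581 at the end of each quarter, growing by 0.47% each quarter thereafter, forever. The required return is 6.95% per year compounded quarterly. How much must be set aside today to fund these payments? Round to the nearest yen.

¥755,897

Periodic rate r = 0.0695/4 per quarter.
Growing perpetuity (Gordon): PV = PMT₁ / (r − g) = 9,581 / (r − 0.0047) = ¥755,897.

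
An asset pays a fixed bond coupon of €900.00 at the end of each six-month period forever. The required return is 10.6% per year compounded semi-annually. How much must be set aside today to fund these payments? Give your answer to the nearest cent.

Periodic rate r = 0.106/2 per half-year.
Level perpetuity: PV = PMT / r = 900 / (0.106/2) = €16,981.13.

€16,981.13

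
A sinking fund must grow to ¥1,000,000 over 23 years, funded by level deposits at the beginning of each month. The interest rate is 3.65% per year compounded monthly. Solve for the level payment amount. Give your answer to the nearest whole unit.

Level annuity due; solve FV = PMT × [((1+r)^n − 1)/r] × (1+r) for PMT.
Periodic rate r = 0.0365/12 per month; n is counted in months.
With n = 276: PMT = 1,000,000 / ([((1+r)^n − 1)/r] × (1+r)) = ¥2,311

¥2,311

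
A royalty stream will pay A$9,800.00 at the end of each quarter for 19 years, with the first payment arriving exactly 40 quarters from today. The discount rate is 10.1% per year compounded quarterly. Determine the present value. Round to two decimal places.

A$124,701.85

Ordinary annuity of 76 payments, first payment at period 40.
Periodic rate r = 0.101/4 per quarter; n is counted in quarters.
The ordinary-annuity PV formula values the stream one period before the first payment (period 39); discount that back 39 periods:
PV₀ = 9,800 × [1 − (1+r)^−76] / r × (1+r)^−39 = A$124,701.85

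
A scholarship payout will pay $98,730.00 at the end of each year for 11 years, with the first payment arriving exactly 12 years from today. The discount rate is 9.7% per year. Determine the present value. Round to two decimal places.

Ordinary annuity of 11 payments, first payment at period 12.
Periodic rate r = 0.097 per year.
The ordinary-annuity PV formula values the stream one period before the first payment (period 11); discount that back 11 periods:
PV₀ = 98,730 × [1 − (1+r)^−11] / r × (1+r)^−11 = $234,844.87

$234,844.87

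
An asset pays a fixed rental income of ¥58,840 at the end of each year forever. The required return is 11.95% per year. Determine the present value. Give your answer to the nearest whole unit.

Periodic rate r = 0.1195 per year.
Level perpetuity: PV = PMT / r = 58,840 / (0.1195) = ¥492,385.

¥492,385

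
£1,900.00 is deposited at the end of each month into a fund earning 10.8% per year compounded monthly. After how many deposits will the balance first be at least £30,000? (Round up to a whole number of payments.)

15 payments

Periodic rate r = 0.108/12 per month; n is counted in months.
Ordinary annuity FV: 30,000 = 1,900 × [((1+r)^n − 1)/r].
(1+r)^n = 1 + 30,000 × r / 1,900, so n = ln(1 + 30,000·r/1,900) / ln(1+r) = 14.83.
Round up to a whole number of payments: n = 15.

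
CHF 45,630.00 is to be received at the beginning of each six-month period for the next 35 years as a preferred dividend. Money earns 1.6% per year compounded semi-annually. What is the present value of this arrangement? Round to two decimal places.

CHF 2,457,956.50

This is an annuity due: 70 payments of CHF 45,630.00 at the beginning of each six-month period.
Periodic rate r = 0.016/2 per half-year; n is counted in half-years.
PV = PMT × [(1 − (1+r)^−n)/r] × (1+r) = 45,630 × [1 − (1+r)^−70] / r × (1+r) = CHF 2,457,956.50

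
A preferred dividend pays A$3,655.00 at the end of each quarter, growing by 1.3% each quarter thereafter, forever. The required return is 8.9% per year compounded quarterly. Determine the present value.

Periodic rate r = 0.089/4 per quarter.
Growing perpetuity (Gordon): PV = PMT₁ / (r − g) = 3,655 / (r − 0.013) = A$395,135.14.

A$395,135.14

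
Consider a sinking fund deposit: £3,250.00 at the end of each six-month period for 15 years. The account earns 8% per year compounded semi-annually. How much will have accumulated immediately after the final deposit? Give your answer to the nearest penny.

£182,276.05

This is an ordinary annuity: 30 deposits of £3,250.00 at the end of each six-month period.
Periodic rate r = 0.08/2 per half-year; n is counted in half-years.
FV = PMT × [((1+r)^n − 1)/r] = 3,250 × [(1+r)^30 − 1] / r = £182,276.05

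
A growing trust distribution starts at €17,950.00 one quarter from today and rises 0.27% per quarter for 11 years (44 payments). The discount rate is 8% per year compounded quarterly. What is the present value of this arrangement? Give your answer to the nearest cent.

€548,767.47

Periodic rate r = 0.08/4 per quarter; n is counted in quarters.
Growing ordinary annuity: PV = PMT₁ × [1 − ((1+g)/(1+r))^n] / (r − g) = 17,950 × [1 − ((1+0.0027)/(1+r))^44] / (r − 0.0027) = €548,767.47.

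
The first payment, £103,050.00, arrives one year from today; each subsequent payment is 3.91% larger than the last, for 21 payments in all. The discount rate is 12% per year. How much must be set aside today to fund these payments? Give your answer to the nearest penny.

Periodic rate r = 0.12 per year.
Growing ordinary annuity: PV = PMT₁ × [1 − ((1+g)/(1+r))^n] / (r − g) = 103,050 × [1 − ((1+0.0391)/(1+r))^21] / (r − 0.0391) = £1,009,964.16.

£1,009,964.16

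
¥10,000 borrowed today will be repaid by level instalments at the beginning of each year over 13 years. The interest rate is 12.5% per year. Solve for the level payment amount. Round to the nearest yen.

Level annuity due; solve PV = PMT × [(1 − (1+r)^−n)/r] × (1+r) for PMT.
Periodic rate r = 0.125 per year.
With n = 13: PMT = 10,000 / ([(1 − (1+r)^−n)/r] × (1+r)) = ¥1,418

¥1,418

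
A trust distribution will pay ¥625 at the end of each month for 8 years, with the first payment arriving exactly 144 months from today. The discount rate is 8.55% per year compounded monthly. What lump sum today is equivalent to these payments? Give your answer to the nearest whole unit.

¥15,706

Ordinary annuity of 96 payments, first payment at period 144.
Periodic rate r = 0.0855/12 per month; n is counted in months.
The ordinary-annuity PV formula values the stream one period before the first payment (period 143); discount that back 143 periods:
PV₀ = 625 × [1 − (1+r)^−96] / r × (1+r)^−143 = ¥15,706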